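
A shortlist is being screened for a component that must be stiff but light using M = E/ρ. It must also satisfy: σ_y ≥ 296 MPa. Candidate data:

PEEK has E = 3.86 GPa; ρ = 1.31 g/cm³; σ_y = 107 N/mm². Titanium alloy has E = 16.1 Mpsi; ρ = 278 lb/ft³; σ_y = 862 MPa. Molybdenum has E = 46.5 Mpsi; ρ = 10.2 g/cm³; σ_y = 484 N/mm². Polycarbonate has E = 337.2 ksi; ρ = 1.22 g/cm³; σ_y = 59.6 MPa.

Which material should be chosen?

Screen on constraints: σ_y ≥ 296 MPa. Survivors: titanium alloy, molybdenum.
Normalizing units and computing the index:
  titanium alloy: E = 111.0 GPa, ρ = 4453 kg/m³
  molybdenum: E = 320.6 GPa, ρ = 10200 kg/m³
  molybdenum: M = 31.4 MN·m/kg
  titanium alloy: M = 24.9 MN·m/kg
Molybdenum has the largest M.

molybdenum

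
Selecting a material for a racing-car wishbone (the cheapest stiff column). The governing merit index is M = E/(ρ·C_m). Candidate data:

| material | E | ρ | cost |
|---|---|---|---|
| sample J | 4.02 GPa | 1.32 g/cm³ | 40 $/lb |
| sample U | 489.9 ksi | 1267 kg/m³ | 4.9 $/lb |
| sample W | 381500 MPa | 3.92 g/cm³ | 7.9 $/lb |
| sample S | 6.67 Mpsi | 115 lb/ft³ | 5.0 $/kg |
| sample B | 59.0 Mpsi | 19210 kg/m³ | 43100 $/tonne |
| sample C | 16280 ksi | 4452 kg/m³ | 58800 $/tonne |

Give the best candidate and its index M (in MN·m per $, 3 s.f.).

sample W, M = 5.59 MN·m per $

Convert each candidate to consistent units, then evaluate M:
  sample J: E = 4.020 GPa, ρ = 1320 kg/m³, cost = 88.18 $/kg
  sample U: E = 3.378 GPa, ρ = 1267 kg/m³, cost = 10.80 $/kg
  sample W: E = 381.5 GPa, ρ = 3920 kg/m³, cost = 17.42 $/kg
  sample S: E = 45.99 GPa, ρ = 1842 kg/m³, cost = 5.000 $/kg
  sample B: E = 406.8 GPa, ρ = 19210 kg/m³, cost = 43.10 $/kg
  sample C: E = 112.2 GPa, ρ = 4452 kg/m³, cost = 58.80 $/kg
  sample W: M = 5.59 MN·m per $
  sample S: M = 4.99 MN·m per $
  sample B: M = 0.491 MN·m per $
  sample C: M = 0.429 MN·m per $
  sample U: M = 0.247 MN·m per $
  sample J: M = 0.0345 MN·m per $
The maximum is for sample W.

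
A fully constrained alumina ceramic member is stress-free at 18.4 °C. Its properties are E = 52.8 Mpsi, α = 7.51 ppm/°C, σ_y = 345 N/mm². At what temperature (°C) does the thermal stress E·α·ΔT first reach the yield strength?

145 °C

E = 52.8 Mpsi = 364.0 GPa.
σ_y = 345 N/mm² = 345.0 MPa.
E·α·ΔT = 345.0 MPa ⇒ ΔT = 345.0 / (364.0×10³ × 7.51×10⁻⁶) = 126.2 K.
T = 18.4 + 126.2 = 144.6 °C.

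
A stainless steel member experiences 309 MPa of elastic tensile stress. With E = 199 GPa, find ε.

1.55×10⁻³

ε = σ/E = 309 / 199000 = 1.55×10⁻³.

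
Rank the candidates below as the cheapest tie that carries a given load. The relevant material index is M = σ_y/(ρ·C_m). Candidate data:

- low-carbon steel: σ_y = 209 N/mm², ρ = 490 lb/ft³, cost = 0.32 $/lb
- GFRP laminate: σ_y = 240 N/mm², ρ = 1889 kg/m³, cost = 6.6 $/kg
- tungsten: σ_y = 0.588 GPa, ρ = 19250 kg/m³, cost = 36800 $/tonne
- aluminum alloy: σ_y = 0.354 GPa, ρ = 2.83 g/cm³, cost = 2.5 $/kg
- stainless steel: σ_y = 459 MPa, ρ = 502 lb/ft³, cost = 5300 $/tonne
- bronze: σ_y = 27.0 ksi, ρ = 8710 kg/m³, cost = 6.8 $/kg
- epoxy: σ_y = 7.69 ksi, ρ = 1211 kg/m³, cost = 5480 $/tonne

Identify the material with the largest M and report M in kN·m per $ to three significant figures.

Normalizing units and computing the index:
  low-carbon steel: σ_y = 209.0 MPa, ρ = 7849 kg/m³, cost = 0.7055 $/kg
  GFRP laminate: σ_y = 240.0 MPa, ρ = 1889 kg/m³, cost = 6.600 $/kg
  tungsten: σ_y = 588.0 MPa, ρ = 19250 kg/m³, cost = 36.80 $/kg
  aluminum alloy: σ_y = 354.0 MPa, ρ = 2830 kg/m³, cost = 2.500 $/kg
  stainless steel: σ_y = 459.0 MPa, ρ = 8041 kg/m³, cost = 5.300 $/kg
  bronze: σ_y = 186.2 MPa, ρ = 8710 kg/m³, cost = 6.800 $/kg
  epoxy: σ_y = 53.02 MPa, ρ = 1211 kg/m³, cost = 5.480 $/kg
  aluminum alloy: M = 50.0 kN·m per $
  low-carbon steel: M = 37.7 kN·m per $
  GFRP laminate: M = 19.3 kN·m per $
  stainless steel: M = 10.8 kN·m per $
  epoxy: M = 7.99 kN·m per $
  bronze: M = 3.14 kN·m per $
  tungsten: M = 0.830 kN·m per $
Aluminum alloy ranks first.

aluminum alloy, M = 50.0 kN·m per $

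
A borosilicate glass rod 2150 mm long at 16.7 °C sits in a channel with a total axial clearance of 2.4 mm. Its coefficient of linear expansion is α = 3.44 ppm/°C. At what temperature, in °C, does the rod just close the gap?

α·L₀·ΔT = 2.4 mm ⇒ ΔT = 2.4 / (3.44×10⁻⁶ × 2150.0) = 324.5 K.
T = 16.7 + 324.5 = 341.2 °C.

341 °C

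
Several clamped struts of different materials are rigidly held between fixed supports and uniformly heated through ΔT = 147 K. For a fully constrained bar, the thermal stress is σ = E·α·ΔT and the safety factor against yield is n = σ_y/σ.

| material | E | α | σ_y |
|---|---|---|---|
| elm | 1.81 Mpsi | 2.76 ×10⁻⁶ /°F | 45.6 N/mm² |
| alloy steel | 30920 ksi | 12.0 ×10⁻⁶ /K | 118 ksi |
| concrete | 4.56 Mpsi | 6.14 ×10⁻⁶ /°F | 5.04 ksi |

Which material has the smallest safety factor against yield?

Per material, after unit conversion:
  elm: E = 12.48, α = 4.97, σ_y = 45.60 → σ = 9.11 MPa, n = 5.00
  alloy steel: E = 213.2, α = 12.0, σ_y = 813.6 → σ = 376 MPa, n = 2.16
  concrete: E = 31.44, α = 11.1, σ_y = 34.75 → σ = 51.1 MPa, n = 0.680
Smallest n: concrete with n = 0.680.

concrete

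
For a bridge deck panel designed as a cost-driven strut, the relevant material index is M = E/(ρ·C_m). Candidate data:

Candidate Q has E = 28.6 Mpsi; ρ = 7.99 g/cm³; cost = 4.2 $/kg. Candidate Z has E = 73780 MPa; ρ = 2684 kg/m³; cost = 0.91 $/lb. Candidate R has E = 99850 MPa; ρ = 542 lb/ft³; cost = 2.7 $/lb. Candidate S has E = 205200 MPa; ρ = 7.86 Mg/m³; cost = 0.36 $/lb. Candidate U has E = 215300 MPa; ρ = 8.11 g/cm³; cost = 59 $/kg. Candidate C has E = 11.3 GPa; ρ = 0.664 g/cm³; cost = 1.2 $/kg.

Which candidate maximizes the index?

candidate S

After converting to SI:
  candidate Q: E = 197.2 GPa, ρ = 7990 kg/m³, cost = 4.200 $/kg
  candidate Z: E = 73.78 GPa, ρ = 2684 kg/m³, cost = 2.006 $/kg
  candidate R: E = 99.85 GPa, ρ = 8682 kg/m³, cost = 5.952 $/kg
  candidate S: E = 205.2 GPa, ρ = 7860 kg/m³, cost = 0.7937 $/kg
  candidate U: E = 215.3 GPa, ρ = 8110 kg/m³, cost = 59.00 $/kg
  candidate C: E = 11.30 GPa, ρ = 664.0 kg/m³, cost = 1.200 $/kg
  candidate S: M = 32.9 MN·m per $
  candidate C: M = 14.2 MN·m per $
  candidate Z: M = 13.7 MN·m per $
  candidate Q: M = 5.88 MN·m per $
  candidate R: M = 1.93 MN·m per $
  candidate U: M = 0.450 MN·m per $
Candidate S has the largest M.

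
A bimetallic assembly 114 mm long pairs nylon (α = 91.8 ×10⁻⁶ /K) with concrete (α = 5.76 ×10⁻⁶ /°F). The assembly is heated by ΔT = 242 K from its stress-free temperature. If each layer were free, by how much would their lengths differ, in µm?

2250 µm

concrete: α = 5.76×10⁻⁶/°F × 9/5 = 10.4×10⁻⁶/K.
Δα = |91.8 − 10.4|×10⁻⁶/K = 81.4×10⁻⁶/K.
ΔL_mismatch = Δα·L·ΔT = 81.4×10⁻⁶ × 114.0 mm × 242.0 K = 2250 µm.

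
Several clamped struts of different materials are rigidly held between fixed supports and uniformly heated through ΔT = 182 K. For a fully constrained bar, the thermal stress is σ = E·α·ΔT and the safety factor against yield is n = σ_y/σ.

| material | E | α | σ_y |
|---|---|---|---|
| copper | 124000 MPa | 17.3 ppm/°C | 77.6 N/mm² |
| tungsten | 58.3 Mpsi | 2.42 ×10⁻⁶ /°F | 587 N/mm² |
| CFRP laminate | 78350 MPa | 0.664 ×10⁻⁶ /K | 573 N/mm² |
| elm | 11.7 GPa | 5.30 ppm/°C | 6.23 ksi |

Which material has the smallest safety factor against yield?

copper

Converting E to GPa, α to ×10⁻⁶/K, σ_y to MPa, then σ and n for each:
  copper: E = 124.0, α = 17.3, σ_y = 77.60 → σ = 390 MPa, n = 0.199
  tungsten: E = 402.0, α = 4.36, σ_y = 587.0 → σ = 319 MPa, n = 1.84
  CFRP laminate: E = 78.35, α = 0.664, σ_y = 573.0 → σ = 9.47 MPa, n = 60.5
  elm: E = 11.70, α = 5.30, σ_y = 42.95 → σ = 11.3 MPa, n = 3.81
The minimum is copper at n = 0.199.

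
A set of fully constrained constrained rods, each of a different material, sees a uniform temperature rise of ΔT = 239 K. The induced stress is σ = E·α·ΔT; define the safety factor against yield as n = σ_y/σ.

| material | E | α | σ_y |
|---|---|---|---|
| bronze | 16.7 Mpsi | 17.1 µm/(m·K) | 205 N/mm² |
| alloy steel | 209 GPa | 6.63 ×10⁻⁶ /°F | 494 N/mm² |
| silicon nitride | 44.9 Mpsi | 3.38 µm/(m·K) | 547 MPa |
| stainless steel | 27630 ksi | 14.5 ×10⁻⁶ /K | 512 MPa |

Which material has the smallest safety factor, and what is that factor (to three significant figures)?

With everything in SI (GPa, ×10⁻⁶/K, MPa):
  bronze: E = 115.1, α = 17.1, σ_y = 205.0 → σ = 471 MPa, n = 0.436
  alloy steel: E = 209.0, α = 11.9, σ_y = 494.0 → σ = 596 MPa, n = 0.829
  silicon nitride: E = 309.6, α = 3.38, σ_y = 547.0 → σ = 250 MPa, n = 2.19
  stainless steel: E = 190.5, α = 14.5, σ_y = 512.0 → σ = 660 MPa, n = 0.776
The minimum is bronze at n = 0.436.

bronze, n = 0.436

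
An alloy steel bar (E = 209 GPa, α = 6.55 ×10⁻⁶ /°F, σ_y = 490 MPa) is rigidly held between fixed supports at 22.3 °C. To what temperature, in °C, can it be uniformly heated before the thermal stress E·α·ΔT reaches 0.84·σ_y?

α = 6.55×10⁻⁶/°F × 9/5 = 11.8×10⁻⁶/K.
E·α·ΔT = 411.6 MPa ⇒ ΔT = 411.6 / (209.0×10³ × 11.8×10⁻⁶) = 167.0 K.
T = 22.3 + 167.0 = 189.3 °C.

189 °C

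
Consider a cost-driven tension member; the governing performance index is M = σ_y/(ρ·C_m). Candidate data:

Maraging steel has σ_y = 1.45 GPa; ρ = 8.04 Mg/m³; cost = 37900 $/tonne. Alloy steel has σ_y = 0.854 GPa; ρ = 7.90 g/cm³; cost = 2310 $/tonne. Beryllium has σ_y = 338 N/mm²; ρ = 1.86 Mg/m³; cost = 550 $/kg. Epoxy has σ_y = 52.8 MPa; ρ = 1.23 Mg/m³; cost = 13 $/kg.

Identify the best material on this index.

alloy steel

In SI units:
  maraging steel: σ_y = 1450 MPa, ρ = 8040 kg/m³, cost = 37.90 $/kg
  alloy steel: σ_y = 854.0 MPa, ρ = 7900 kg/m³, cost = 2.310 $/kg
  beryllium: σ_y = 338.0 MPa, ρ = 1860 kg/m³, cost = 550.0 $/kg
  epoxy: σ_y = 52.80 MPa, ρ = 1230 kg/m³, cost = 13.00 $/kg
  alloy steel: M = 46.8 kN·m per $
  maraging steel: M = 4.76 kN·m per $
  epoxy: M = 3.30 kN·m per $
  beryllium: M = 0.330 kN·m per $
Alloy steel has the largest M.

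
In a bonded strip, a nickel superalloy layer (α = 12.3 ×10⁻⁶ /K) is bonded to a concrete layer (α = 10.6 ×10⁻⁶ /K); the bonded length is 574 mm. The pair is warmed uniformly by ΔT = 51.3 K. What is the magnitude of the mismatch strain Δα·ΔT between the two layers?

Δα = |12.3 − 10.6|×10⁻⁶/K = 1.70×10⁻⁶/K.
Mismatch strain = Δα·ΔT = 1.70×10⁻⁶ × 51.3 = 8.72×10⁻⁵.

8.72×10⁻⁵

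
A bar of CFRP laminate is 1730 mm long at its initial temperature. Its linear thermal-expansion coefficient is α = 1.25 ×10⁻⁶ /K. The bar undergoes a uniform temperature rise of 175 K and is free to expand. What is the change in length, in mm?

ΔL = α·L₀·ΔT = 1.25×10⁻⁶ × 1730 mm × 175.0 K = 0.378 mm.

0.378 mm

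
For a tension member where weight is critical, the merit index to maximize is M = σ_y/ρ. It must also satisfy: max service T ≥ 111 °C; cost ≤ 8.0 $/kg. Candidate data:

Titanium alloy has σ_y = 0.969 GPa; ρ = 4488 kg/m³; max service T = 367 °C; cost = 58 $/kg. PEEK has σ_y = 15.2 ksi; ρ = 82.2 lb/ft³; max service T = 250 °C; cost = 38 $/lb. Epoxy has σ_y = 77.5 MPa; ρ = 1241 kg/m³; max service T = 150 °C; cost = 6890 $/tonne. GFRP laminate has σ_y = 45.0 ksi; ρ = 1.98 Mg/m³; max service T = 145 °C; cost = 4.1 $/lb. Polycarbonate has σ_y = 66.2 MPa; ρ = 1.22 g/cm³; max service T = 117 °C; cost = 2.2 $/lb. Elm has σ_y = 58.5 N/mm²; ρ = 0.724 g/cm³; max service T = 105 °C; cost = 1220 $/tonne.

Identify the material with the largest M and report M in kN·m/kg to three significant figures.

epoxy, M = 62.4 kN·m/kg

Screen on constraints: max service T ≥ 111 °C; cost ≤ 8.0 $/kg. Survivors: epoxy, polycarbonate.
In SI units:
  epoxy: σ_y = 77.50 MPa, ρ = 1241 kg/m³
  polycarbonate: σ_y = 66.20 MPa, ρ = 1220 kg/m³
  epoxy: M = 62.4 kN·m/kg
  polycarbonate: M = 54.3 kN·m/kg
The maximum is for epoxy.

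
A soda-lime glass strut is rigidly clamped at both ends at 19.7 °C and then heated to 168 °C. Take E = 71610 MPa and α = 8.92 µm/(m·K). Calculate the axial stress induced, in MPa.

94.7 MPa

E = 71610 MPa = 71.61 GPa.
ΔT = 148.3 K. Constrained thermal stress σ = E·α·ΔT = 71.61×10³ MPa × 8.92×10⁻⁶ × 148.3 = 94.7 MPa (compressive).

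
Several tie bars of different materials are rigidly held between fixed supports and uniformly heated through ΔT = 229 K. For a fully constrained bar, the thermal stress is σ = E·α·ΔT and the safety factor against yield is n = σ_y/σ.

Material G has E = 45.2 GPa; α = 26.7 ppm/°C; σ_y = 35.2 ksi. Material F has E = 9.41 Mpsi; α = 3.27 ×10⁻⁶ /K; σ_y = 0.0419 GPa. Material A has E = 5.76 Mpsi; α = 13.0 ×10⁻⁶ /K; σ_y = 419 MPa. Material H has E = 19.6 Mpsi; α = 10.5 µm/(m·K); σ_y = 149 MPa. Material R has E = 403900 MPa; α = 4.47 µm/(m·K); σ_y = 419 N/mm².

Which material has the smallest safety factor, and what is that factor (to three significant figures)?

material H, n = 0.459

With everything in SI (GPa, ×10⁻⁶/K, MPa):
  material G: E = 45.20, α = 26.7, σ_y = 242.7 → σ = 276 MPa, n = 0.878
  material F: E = 64.88, α = 3.27, σ_y = 41.90 → σ = 48.6 MPa, n = 0.862
  material A: E = 39.71, α = 13.0, σ_y = 419.0 → σ = 118 MPa, n = 3.54
  material H: E = 135.1, α = 10.5, σ_y = 149.0 → σ = 325 MPa, n = 0.459
  material R: E = 403.9, α = 4.47, σ_y = 419.0 → σ = 413 MPa, n = 1.01
Smallest n: material H with n = 0.459.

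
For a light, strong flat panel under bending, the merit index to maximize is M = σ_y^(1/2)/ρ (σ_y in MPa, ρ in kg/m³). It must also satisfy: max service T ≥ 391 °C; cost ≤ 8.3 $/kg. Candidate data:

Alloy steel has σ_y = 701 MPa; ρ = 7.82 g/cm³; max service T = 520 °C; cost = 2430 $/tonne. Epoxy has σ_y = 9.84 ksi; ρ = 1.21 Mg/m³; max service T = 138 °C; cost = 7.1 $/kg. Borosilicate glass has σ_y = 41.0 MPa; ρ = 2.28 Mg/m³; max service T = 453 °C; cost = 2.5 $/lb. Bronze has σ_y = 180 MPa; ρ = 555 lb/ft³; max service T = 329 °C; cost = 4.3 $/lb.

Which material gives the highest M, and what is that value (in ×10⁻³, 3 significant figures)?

Screen on constraints: max service T ≥ 391 °C; cost ≤ 8.3 $/kg. Survivors: alloy steel, borosilicate glass.
After converting to SI:
  alloy steel: σ_y = 701.0 MPa, ρ = 7820 kg/m³
  borosilicate glass: σ_y = 41.00 MPa, ρ = 2280 kg/m³
  alloy steel: M = 3.39×10⁻³
  borosilicate glass: M = 2.81×10⁻³
The maximum is for alloy steel.

alloy steel, M = 3.39×10⁻³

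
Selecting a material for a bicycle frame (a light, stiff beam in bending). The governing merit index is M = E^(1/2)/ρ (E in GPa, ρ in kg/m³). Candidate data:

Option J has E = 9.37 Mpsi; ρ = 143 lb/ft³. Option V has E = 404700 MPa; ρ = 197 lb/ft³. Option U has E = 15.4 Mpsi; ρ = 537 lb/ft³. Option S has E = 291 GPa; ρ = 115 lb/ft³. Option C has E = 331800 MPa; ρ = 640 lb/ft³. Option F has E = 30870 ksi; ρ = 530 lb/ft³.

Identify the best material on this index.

In SI units:
  option J: E = 64.60 GPa, ρ = 2291 kg/m³
  option V: E = 404.7 GPa, ρ = 3156 kg/m³
  option U: E = 106.2 GPa, ρ = 8602 kg/m³
  option S: E = 291.0 GPa, ρ = 1842 kg/m³
  option C: E = 331.8 GPa, ρ = 10250 kg/m³
  option F: E = 212.8 GPa, ρ = 8490 kg/m³
  option S: M = 9.26×10⁻³
  option V: M = 6.37×10⁻³
  option J: M = 3.51×10⁻³
  option C: M = 1.78×10⁻³
  option F: M = 1.72×10⁻³
  option U: M = 1.20×10⁻³
Option S has the largest M.

option S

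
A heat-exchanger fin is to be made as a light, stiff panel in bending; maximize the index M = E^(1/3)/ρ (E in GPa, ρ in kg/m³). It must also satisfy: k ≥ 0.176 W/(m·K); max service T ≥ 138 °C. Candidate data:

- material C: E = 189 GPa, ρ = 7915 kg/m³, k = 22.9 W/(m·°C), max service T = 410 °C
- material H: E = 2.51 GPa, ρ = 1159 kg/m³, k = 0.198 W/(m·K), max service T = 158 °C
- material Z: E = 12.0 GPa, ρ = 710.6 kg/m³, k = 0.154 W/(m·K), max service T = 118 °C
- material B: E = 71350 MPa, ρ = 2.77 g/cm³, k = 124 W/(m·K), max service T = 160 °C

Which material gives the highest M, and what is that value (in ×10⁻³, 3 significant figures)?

material B, M = 1.50×10⁻³

Screen on constraints: k ≥ 0.176 W/(m·K); max service T ≥ 138 °C. Survivors: material C, material H, material B.
In SI units:
  material C: E = 189.0 GPa, ρ = 7915 kg/m³
  material H: E = 2.510 GPa, ρ = 1159 kg/m³
  material B: E = 71.35 GPa, ρ = 2770 kg/m³
  material B: M = 1.50×10⁻³
  material H: M = 1.17×10⁻³
  material C: M = 0.725×10⁻³
Highest index: material B.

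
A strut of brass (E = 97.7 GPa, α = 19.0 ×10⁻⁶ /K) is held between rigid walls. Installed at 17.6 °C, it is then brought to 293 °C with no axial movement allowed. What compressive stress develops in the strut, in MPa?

511 MPa

ΔT = 275.4 K. Constrained thermal stress σ = E·α·ΔT = 97.70×10³ MPa × 19.0×10⁻⁶ × 275.4 = 511 MPa (compressive).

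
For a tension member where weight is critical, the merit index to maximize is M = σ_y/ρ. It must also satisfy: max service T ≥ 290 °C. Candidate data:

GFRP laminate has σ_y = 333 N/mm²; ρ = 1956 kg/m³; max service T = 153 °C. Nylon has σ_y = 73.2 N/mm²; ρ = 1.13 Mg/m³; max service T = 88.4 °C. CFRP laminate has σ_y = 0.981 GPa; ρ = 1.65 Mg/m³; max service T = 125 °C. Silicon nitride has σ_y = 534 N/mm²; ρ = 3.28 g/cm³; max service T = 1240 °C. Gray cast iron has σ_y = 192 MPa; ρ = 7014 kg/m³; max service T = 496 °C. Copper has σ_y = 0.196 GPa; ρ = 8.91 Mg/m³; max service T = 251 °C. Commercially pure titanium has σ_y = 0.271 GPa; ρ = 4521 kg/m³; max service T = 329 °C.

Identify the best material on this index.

silicon nitride

Screen on constraints: max service T ≥ 290 °C. Survivors: silicon nitride, gray cast iron, commercially pure titanium.
In SI units:
  silicon nitride: σ_y = 534.0 MPa, ρ = 3280 kg/m³
  gray cast iron: σ_y = 192.0 MPa, ρ = 7014 kg/m³
  commercially pure titanium: σ_y = 271.0 MPa, ρ = 4521 kg/m³
  silicon nitride: M = 163 kN·m/kg
  commercially pure titanium: M = 59.9 kN·m/kg
  gray cast iron: M = 27.4 kN·m/kg
Silicon nitride has the largest M.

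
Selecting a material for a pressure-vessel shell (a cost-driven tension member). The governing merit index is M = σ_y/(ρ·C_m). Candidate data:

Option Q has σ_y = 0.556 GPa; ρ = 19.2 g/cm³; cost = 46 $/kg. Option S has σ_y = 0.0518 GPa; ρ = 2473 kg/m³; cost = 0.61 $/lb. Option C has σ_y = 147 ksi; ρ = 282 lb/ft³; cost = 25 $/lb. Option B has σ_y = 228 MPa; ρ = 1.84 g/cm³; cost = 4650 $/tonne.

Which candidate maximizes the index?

In SI units:
  option Q: σ_y = 556.0 MPa, ρ = 19200 kg/m³, cost = 46.00 $/kg
  option S: σ_y = 51.80 MPa, ρ = 2473 kg/m³, cost = 1.345 $/kg
  option C: σ_y = 1014 MPa, ρ = 4517 kg/m³, cost = 55.11 $/kg
  option B: σ_y = 228.0 MPa, ρ = 1840 kg/m³, cost = 4.650 $/kg
  option B: M = 26.6 kN·m per $
  option S: M = 15.6 kN·m per $
  option C: M = 4.07 kN·m per $
  option Q: M = 0.630 kN·m per $
Highest index: option B.

option B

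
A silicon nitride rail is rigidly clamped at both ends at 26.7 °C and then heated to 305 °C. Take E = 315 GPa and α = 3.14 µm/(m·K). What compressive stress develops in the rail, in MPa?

275 MPa

ΔT = 278.3 K. Constrained thermal stress σ = E·α·ΔT = 315.0×10³ MPa × 3.14×10⁻⁶ × 278.3 = 275 MPa (compressive).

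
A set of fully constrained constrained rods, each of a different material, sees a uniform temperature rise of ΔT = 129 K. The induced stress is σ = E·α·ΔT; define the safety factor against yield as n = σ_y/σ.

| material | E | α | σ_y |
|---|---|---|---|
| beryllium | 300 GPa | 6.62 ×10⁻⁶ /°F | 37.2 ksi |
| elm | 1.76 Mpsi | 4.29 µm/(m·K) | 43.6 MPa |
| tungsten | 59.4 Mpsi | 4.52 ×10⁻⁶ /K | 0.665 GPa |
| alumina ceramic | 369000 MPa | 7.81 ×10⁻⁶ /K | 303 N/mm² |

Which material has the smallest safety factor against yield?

In consistent units (E in GPa, α in ×10⁻⁶/K, σ_y in MPa):
  beryllium: E = 300.0, α = 11.9, σ_y = 256.5 → σ = 461 MPa, n = 0.556
  elm: E = 12.13, α = 4.29, σ_y = 43.60 → σ = 6.72 MPa, n = 6.49
  tungsten: E = 409.5, α = 4.52, σ_y = 665.0 → σ = 239 MPa, n = 2.78
  alumina ceramic: E = 369.0, α = 7.81, σ_y = 303.0 → σ = 372 MPa, n = 0.815
The minimum is beryllium at n = 0.556.

beryllium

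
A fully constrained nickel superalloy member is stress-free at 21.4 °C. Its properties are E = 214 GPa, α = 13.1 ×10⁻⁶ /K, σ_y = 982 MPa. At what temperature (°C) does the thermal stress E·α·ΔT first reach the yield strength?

372 °C

E·α·ΔT = 982.0 MPa ⇒ ΔT = 982.0 / (214.0×10³ × 13.1×10⁻⁶) = 350.3 K.
T = 21.4 + 350.3 = 371.7 °C.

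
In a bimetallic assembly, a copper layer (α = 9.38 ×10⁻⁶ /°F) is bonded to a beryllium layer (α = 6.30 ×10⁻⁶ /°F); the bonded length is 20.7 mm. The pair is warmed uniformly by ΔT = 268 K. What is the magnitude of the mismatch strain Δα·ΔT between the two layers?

copper: α = 9.38×10⁻⁶/°F × 9/5 = 16.9×10⁻⁶/K.
beryllium: α = 6.30×10⁻⁶/°F × 9/5 = 11.3×10⁻⁶/K.
Δα = |16.9 − 11.3|×10⁻⁶/K = 5.54×10⁻⁶/K.
Mismatch strain = Δα·ΔT = 5.54×10⁻⁶ × 268.0 = 1.49×10⁻³.

1.49×10⁻³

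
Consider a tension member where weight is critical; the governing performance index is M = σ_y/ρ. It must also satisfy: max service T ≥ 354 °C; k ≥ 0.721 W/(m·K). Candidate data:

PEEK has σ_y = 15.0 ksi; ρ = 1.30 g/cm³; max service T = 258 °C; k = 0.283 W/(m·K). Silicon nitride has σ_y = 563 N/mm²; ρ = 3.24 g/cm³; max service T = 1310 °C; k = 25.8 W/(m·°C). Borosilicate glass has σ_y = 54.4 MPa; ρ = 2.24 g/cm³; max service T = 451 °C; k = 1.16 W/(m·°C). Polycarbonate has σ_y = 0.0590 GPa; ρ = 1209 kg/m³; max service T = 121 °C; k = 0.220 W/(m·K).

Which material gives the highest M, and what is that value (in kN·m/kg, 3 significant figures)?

silicon nitride, M = 174 kN·m/kg

Screen on constraints: max service T ≥ 354 °C; k ≥ 0.721 W/(m·K). Survivors: silicon nitride, borosilicate glass.
Convert each candidate to consistent units, then evaluate M:
  silicon nitride: σ_y = 563.0 MPa, ρ = 3240 kg/m³
  borosilicate glass: σ_y = 54.40 MPa, ρ = 2240 kg/m³
  silicon nitride: M = 174 kN·m/kg
  borosilicate glass: M = 24.3 kN·m/kg
Silicon nitride ranks first.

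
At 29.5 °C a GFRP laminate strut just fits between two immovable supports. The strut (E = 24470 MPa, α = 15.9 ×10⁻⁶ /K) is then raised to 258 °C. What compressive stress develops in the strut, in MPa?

88.9 MPa

E = 24470 MPa = 24.47 GPa.
ΔT = 228.5 K. Constrained thermal stress σ = E·α·ΔT = 24.47×10³ MPa × 15.9×10⁻⁶ × 228.5 = 88.9 MPa (compressive).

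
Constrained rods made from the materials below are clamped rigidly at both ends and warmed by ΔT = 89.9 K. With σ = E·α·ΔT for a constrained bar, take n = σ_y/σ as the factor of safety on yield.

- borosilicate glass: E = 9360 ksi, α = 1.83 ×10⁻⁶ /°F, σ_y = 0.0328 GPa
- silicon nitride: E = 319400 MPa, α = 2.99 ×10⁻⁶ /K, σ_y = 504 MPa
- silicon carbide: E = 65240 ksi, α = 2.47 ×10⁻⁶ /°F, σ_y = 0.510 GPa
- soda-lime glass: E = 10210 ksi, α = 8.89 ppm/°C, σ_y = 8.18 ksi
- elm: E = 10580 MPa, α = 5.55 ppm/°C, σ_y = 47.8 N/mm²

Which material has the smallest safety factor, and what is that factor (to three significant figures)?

Per material, after unit conversion:
  borosilicate glass: E = 64.53, α = 3.29, σ_y = 32.80 → σ = 19.1 MPa, n = 1.72
  silicon nitride: E = 319.4, α = 2.99, σ_y = 504.0 → σ = 85.9 MPa, n = 5.87
  silicon carbide: E = 449.8, α = 4.45, σ_y = 510.0 → σ = 180 MPa, n = 2.84
  soda-lime glass: E = 70.40, α = 8.89, σ_y = 56.40 → σ = 56.3 MPa, n = 1.00
  elm: E = 10.58, α = 5.55, σ_y = 47.80 → σ = 5.28 MPa, n = 9.06
Soda-lime glass has the lowest safety factor, n = 1.00.

soda-lime glass, n = 1.00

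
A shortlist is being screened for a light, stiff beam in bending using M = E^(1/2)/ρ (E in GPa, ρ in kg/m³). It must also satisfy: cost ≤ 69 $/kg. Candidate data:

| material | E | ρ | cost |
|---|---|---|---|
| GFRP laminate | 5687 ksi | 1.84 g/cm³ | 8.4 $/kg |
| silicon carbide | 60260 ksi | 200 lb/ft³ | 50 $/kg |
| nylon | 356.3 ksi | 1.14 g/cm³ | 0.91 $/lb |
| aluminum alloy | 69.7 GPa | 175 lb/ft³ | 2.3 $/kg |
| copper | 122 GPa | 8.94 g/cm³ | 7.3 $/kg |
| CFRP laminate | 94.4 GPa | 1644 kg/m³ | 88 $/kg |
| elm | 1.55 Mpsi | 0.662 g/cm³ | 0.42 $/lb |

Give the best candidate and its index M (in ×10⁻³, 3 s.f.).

silicon carbide, M = 6.36×10⁻³

Screen on constraints: cost ≤ 69 $/kg. Survivors: GFRP laminate, silicon carbide, nylon, aluminum alloy, copper, elm.
Normalizing units and computing the index:
  GFRP laminate: E = 39.21 GPa, ρ = 1840 kg/m³
  silicon carbide: E = 415.5 GPa, ρ = 3204 kg/m³
  nylon: E = 2.457 GPa, ρ = 1140 kg/m³
  aluminum alloy: E = 69.70 GPa, ρ = 2803 kg/m³
  copper: E = 122.0 GPa, ρ = 8940 kg/m³
  elm: E = 10.69 GPa, ρ = 662.0 kg/m³
  silicon carbide: M = 6.36×10⁻³
  elm: M = 4.94×10⁻³
  GFRP laminate: M = 3.40×10⁻³
  aluminum alloy: M = 2.98×10⁻³
  nylon: M = 1.37×10⁻³
  copper: M = 1.24×10⁻³
The maximum is for silicon carbide.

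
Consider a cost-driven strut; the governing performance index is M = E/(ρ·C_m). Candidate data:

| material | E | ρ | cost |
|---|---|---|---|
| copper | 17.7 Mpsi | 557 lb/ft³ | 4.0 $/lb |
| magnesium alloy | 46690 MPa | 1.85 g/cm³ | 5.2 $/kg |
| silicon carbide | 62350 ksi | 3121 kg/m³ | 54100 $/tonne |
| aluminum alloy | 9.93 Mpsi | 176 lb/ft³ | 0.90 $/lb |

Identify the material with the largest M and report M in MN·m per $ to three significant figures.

Convert each candidate to consistent units, then evaluate M:
  copper: E = 122.0 GPa, ρ = 8922 kg/m³, cost = 8.818 $/kg
  magnesium alloy: E = 46.69 GPa, ρ = 1850 kg/m³, cost = 5.200 $/kg
  silicon carbide: E = 429.9 GPa, ρ = 3121 kg/m³, cost = 54.10 $/kg
  aluminum alloy: E = 68.46 GPa, ρ = 2819 kg/m³, cost = 1.984 $/kg
  aluminum alloy: M = 12.2 MN·m per $
  magnesium alloy: M = 4.85 MN·m per $
  silicon carbide: M = 2.55 MN·m per $
  copper: M = 1.55 MN·m per $
The maximum is for aluminum alloy.

aluminum alloy, M = 12.2 MN·m per $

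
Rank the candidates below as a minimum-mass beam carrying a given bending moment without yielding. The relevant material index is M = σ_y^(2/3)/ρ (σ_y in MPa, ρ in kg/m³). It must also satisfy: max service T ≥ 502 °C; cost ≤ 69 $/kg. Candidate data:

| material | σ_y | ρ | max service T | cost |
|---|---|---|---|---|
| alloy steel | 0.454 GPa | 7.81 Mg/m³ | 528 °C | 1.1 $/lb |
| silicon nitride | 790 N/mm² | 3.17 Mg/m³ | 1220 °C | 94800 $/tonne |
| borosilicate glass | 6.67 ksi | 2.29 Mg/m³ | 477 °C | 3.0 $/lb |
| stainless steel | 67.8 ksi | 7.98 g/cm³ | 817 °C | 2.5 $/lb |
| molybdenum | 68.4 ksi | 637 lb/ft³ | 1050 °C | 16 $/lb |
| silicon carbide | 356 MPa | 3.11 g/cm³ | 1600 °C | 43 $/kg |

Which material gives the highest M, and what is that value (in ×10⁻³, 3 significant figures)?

silicon carbide, M = 16.2×10⁻³

Screen on constraints: max service T ≥ 502 °C; cost ≤ 69 $/kg. Survivors: alloy steel, stainless steel, molybdenum, silicon carbide.
Putting every candidate on a common basis:
  alloy steel: σ_y = 454.0 MPa, ρ = 7810 kg/m³
  stainless steel: σ_y = 467.5 MPa, ρ = 7980 kg/m³
  molybdenum: σ_y = 471.6 MPa, ρ = 10200 kg/m³
  silicon carbide: σ_y = 356.0 MPa, ρ = 3110 kg/m³
  silicon carbide: M = 16.2×10⁻³
  alloy steel: M = 7.56×10⁻³
  stainless steel: M = 7.55×10⁻³
  molybdenum: M = 5.94×10⁻³
Silicon carbide has the largest M.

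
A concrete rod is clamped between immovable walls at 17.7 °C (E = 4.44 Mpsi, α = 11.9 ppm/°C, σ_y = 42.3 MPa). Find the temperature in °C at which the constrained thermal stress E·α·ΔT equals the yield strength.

134 °C

E = 4.44 Mpsi = 30.61 GPa.
E·α·ΔT = 42.30 MPa ⇒ ΔT = 42.30 / (30.61×10³ × 11.9×10⁻⁶) = 116.1 K.
T = 17.7 + 116.1 = 133.8 °C.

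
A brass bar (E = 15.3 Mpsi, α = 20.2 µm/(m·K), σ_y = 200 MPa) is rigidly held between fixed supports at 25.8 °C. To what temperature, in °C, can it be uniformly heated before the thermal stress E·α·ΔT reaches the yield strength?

E = 15.3 Mpsi = 105.5 GPa.
E·α·ΔT = 200.0 MPa ⇒ ΔT = 200.0 / (105.5×10³ × 20.2×10⁻⁶) = 93.86 K.
T = 25.8 + 93.86 = 119.7 °C.

120 °C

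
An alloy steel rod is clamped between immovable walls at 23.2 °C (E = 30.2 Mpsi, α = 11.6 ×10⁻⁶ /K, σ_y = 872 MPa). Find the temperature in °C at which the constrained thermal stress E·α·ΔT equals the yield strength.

E = 30.2 Mpsi = 208.2 GPa.
E·α·ΔT = 872.0 MPa ⇒ ΔT = 872.0 / (208.2×10³ × 11.6×10⁻⁶) = 361.0 K.
T = 23.2 + 361.0 = 384.2 °C.

384 °C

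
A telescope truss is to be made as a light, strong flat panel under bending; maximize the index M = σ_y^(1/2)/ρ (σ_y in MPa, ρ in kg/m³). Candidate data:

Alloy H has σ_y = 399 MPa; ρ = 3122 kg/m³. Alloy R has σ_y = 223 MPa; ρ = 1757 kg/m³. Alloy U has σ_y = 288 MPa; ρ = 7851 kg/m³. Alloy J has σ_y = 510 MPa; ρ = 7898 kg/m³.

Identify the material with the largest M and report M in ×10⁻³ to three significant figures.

alloy R, M = 8.50×10⁻³

Computing M directly (units already consistent):
  alloy R: M = 8.50×10⁻³
  alloy H: M = 6.40×10⁻³
  alloy J: M = 2.86×10⁻³
  alloy U: M = 2.16×10⁻³
Alloy R has the largest M.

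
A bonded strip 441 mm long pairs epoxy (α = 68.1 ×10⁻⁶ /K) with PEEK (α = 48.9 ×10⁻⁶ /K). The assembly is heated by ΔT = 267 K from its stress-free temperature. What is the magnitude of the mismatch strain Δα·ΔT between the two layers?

Δα = |68.1 − 48.9|×10⁻⁶/K = 19.2×10⁻⁶/K.
Mismatch strain = Δα·ΔT = 19.2×10⁻⁶ × 267.0 = 5.13×10⁻³.

5.13×10⁻³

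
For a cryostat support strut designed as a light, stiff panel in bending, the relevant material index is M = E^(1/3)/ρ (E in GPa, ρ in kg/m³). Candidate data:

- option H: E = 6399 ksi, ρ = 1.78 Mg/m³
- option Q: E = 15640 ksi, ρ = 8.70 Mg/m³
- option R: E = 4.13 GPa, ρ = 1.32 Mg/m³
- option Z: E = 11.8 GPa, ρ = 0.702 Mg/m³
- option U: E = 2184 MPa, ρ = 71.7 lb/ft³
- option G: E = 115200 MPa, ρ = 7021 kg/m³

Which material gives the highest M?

option Z

Convert each candidate to consistent units, then evaluate M:
  option H: E = 44.12 GPa, ρ = 1780 kg/m³
  option Q: E = 107.8 GPa, ρ = 8700 kg/m³
  option R: E = 4.130 GPa, ρ = 1320 kg/m³
  option Z: E = 11.80 GPa, ρ = 702.0 kg/m³
  option U: E = 2.184 GPa, ρ = 1149 kg/m³
  option G: E = 115.2 GPa, ρ = 7021 kg/m³
  option Z: M = 3.24×10⁻³
  option H: M = 1.99×10⁻³
  option R: M = 1.22×10⁻³
  option U: M = 1.13×10⁻³
  option G: M = 0.693×10⁻³
  option Q: M = 0.547×10⁻³
Option Z has the largest M.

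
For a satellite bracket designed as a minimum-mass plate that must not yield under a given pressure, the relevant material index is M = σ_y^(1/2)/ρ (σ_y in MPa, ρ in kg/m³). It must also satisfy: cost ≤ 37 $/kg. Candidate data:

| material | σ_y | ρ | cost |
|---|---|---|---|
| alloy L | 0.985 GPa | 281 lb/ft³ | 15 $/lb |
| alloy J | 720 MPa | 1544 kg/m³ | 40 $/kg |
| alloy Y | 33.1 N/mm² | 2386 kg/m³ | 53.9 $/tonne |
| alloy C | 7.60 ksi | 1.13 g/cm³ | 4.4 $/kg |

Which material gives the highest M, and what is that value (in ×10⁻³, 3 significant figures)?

alloy L, M = 6.97×10⁻³

Screen on constraints: cost ≤ 37 $/kg. Survivors: alloy L, alloy Y, alloy C.
Convert each candidate to consistent units, then evaluate M:
  alloy L: σ_y = 985.0 MPa, ρ = 4501 kg/m³
  alloy Y: σ_y = 33.10 MPa, ρ = 2386 kg/m³
  alloy C: σ_y = 52.40 MPa, ρ = 1130 kg/m³
  alloy L: M = 6.97×10⁻³
  alloy C: M = 6.41×10⁻³
  alloy Y: M = 2.41×10⁻³
The maximum is for alloy L.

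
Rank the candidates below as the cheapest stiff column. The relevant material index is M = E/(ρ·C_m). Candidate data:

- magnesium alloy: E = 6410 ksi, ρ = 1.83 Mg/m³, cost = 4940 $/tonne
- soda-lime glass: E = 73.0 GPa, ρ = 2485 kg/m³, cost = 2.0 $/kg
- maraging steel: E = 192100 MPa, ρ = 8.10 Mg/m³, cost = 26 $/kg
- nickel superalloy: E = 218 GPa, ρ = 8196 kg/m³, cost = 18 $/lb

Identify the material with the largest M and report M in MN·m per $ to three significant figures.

Putting every candidate on a common basis:
  magnesium alloy: E = 44.20 GPa, ρ = 1830 kg/m³, cost = 4.940 $/kg
  soda-lime glass: E = 73.00 GPa, ρ = 2485 kg/m³, cost = 2.000 $/kg
  maraging steel: E = 192.1 GPa, ρ = 8100 kg/m³, cost = 26.00 $/kg
  nickel superalloy: E = 218.0 GPa, ρ = 8196 kg/m³, cost = 39.68 $/kg
  soda-lime glass: M = 14.7 MN·m per $
  magnesium alloy: M = 4.89 MN·m per $
  maraging steel: M = 0.912 MN·m per $
  nickel superalloy: M = 0.670 MN·m per $
The maximum is for soda-lime glass.

soda-lime glass, M = 14.7 MN·m per $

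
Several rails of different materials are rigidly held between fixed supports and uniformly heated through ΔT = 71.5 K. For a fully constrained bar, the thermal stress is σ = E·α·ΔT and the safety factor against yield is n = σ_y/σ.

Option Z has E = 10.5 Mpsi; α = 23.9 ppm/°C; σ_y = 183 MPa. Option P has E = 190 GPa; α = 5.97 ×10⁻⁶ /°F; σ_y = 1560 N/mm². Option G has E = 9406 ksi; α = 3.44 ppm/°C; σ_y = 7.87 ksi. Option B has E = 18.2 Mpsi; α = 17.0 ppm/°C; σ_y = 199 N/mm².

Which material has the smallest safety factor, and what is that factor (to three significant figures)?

option B, n = 1.30

With everything in SI (GPa, ×10⁻⁶/K, MPa):
  option Z: E = 72.39, α = 23.9, σ_y = 183.0 → σ = 124 MPa, n = 1.48
  option P: E = 190.0, α = 10.7, σ_y = 1560 → σ = 146 MPa, n = 10.7
  option G: E = 64.85, α = 3.44, σ_y = 54.26 → σ = 16.0 MPa, n = 3.40
  option B: E = 125.5, α = 17.0, σ_y = 199.0 → σ = 153 MPa, n = 1.30
Option B has the lowest safety factor, n = 1.30.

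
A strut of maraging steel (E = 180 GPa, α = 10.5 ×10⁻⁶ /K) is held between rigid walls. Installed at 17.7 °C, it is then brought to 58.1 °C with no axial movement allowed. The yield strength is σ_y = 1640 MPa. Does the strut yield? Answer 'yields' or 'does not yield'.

ΔT = 40.40 K. Constrained thermal stress σ = E·α·ΔT = 180.0×10³ MPa × 10.5×10⁻⁶ × 40.40 = 76.4 MPa (compressive).
Compare to σ_y = 1640 MPa: σ < σ_y, so it does not yield.

does not yield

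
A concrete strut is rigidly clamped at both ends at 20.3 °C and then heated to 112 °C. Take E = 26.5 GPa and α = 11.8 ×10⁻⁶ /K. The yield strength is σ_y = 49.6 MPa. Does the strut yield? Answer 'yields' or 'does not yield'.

does not yield

ΔT = 91.70 K. Constrained thermal stress σ = E·α·ΔT = 26.50×10³ MPa × 11.8×10⁻⁶ × 91.70 = 28.7 MPa (compressive).
Compare to σ_y = 49.6 MPa: σ < σ_y, so it does not yield.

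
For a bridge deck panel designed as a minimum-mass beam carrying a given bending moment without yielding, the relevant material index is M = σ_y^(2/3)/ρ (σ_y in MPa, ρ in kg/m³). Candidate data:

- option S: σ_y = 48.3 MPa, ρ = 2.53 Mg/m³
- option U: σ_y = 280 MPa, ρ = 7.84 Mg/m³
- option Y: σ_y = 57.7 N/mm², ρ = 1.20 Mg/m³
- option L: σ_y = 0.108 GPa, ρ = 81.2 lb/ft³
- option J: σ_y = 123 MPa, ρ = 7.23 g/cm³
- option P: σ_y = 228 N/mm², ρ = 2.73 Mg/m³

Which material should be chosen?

Convert each candidate to consistent units, then evaluate M:
  option S: σ_y = 48.30 MPa, ρ = 2530 kg/m³
  option U: σ_y = 280.0 MPa, ρ = 7840 kg/m³
  option Y: σ_y = 57.70 MPa, ρ = 1200 kg/m³
  option L: σ_y = 108.0 MPa, ρ = 1301 kg/m³
  option J: σ_y = 123.0 MPa, ρ = 7230 kg/m³
  option P: σ_y = 228.0 MPa, ρ = 2730 kg/m³
  option L: M = 17.4×10⁻³
  option P: M = 13.7×10⁻³
  option Y: M = 12.4×10⁻³
  option U: M = 5.46×10⁻³
  option S: M = 5.24×10⁻³
  option J: M = 3.42×10⁻³
Option L has the largest M.

option L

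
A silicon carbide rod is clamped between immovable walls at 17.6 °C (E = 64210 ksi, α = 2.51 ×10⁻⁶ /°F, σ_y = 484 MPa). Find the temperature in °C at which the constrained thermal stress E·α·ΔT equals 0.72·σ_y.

E = 64210 ksi = 442.7 GPa.
α = 2.51×10⁻⁶/°F × 9/5 = 4.52×10⁻⁶/K.
E·α·ΔT = 348.5 MPa ⇒ ΔT = 348.5 / (442.7×10³ × 4.52×10⁻⁶) = 174.2 K.
T = 17.6 + 174.2 = 191.8 °C.

192 °C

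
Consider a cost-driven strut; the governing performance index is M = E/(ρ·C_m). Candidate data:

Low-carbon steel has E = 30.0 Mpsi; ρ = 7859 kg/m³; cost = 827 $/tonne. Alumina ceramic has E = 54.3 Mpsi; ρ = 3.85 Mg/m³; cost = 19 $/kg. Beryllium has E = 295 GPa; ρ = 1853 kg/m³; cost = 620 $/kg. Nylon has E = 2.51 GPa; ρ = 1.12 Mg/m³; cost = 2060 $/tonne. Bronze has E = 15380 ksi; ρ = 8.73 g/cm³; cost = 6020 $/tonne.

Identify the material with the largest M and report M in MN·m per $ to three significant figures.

low-carbon steel, M = 31.8 MN·m per $

Normalizing units and computing the index:
  low-carbon steel: E = 206.8 GPa, ρ = 7859 kg/m³, cost = 0.8270 $/kg
  alumina ceramic: E = 374.4 GPa, ρ = 3850 kg/m³, cost = 19.00 $/kg
  beryllium: E = 295.0 GPa, ρ = 1853 kg/m³, cost = 620.0 $/kg
  nylon: E = 2.510 GPa, ρ = 1120 kg/m³, cost = 2.060 $/kg
  bronze: E = 106.0 GPa, ρ = 8730 kg/m³, cost = 6.020 $/kg
  low-carbon steel: M = 31.8 MN·m per $
  alumina ceramic: M = 5.12 MN·m per $
  bronze: M = 2.02 MN·m per $
  nylon: M = 1.09 MN·m per $
  beryllium: M = 0.257 MN·m per $
The maximum is for low-carbon steel.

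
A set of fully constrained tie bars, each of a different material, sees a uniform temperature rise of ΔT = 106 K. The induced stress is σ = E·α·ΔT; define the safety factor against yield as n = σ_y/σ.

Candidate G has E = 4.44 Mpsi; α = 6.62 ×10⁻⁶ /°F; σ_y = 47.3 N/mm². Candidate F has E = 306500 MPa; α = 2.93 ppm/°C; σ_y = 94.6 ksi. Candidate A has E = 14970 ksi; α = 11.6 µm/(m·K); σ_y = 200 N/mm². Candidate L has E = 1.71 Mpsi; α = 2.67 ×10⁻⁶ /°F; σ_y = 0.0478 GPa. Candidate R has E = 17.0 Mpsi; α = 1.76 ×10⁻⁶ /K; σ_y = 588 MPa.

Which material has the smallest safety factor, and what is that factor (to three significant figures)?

candidate G, n = 1.22

Converting E to GPa, α to ×10⁻⁶/K, σ_y to MPa, then σ and n for each:
  candidate G: E = 30.61, α = 11.9, σ_y = 47.30 → σ = 38.7 MPa, n = 1.22
  candidate F: E = 306.5, α = 2.93, σ_y = 652.2 → σ = 95.2 MPa, n = 6.85
  candidate A: E = 103.2, α = 11.6, σ_y = 200.0 → σ = 127 MPa, n = 1.58
  candidate L: E = 11.79, α = 4.81, σ_y = 47.80 → σ = 6.01 MPa, n = 7.96
  candidate R: E = 117.2, α = 1.76, σ_y = 588.0 → σ = 21.9 MPa, n = 26.9
Candidate G has the lowest safety factor, n = 1.22.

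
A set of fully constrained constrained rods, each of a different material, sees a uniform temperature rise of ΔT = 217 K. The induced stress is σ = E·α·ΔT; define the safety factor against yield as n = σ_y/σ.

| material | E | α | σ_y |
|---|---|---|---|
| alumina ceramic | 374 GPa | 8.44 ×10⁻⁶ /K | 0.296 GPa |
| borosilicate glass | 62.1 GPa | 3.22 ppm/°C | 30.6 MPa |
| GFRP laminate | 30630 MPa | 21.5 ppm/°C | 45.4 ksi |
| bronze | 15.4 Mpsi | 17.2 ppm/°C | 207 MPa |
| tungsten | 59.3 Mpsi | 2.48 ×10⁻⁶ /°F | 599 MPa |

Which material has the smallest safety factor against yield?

Converting E to GPa, α to ×10⁻⁶/K, σ_y to MPa, then σ and n for each:
  alumina ceramic: E = 374.0, α = 8.44, σ_y = 296.0 → σ = 685 MPa, n = 0.432
  borosilicate glass: E = 62.10, α = 3.22, σ_y = 30.60 → σ = 43.4 MPa, n = 0.705
  GFRP laminate: E = 30.63, α = 21.5, σ_y = 313.0 → σ = 143 MPa, n = 2.19
  bronze: E = 106.2, α = 17.2, σ_y = 207.0 → σ = 396 MPa, n = 0.522
  tungsten: E = 408.9, α = 4.46, σ_y = 599.0 → σ = 396 MPa, n = 1.51
Smallest n: alumina ceramic with n = 0.432.

alumina ceramic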